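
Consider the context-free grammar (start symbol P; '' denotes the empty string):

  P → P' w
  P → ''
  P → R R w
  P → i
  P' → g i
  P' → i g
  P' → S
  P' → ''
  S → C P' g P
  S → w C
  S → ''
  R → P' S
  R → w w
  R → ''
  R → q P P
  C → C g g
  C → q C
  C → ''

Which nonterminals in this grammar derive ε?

{ C, P, P', R, S }

Directly nullable (have an ''-production): P, P', S, R, C.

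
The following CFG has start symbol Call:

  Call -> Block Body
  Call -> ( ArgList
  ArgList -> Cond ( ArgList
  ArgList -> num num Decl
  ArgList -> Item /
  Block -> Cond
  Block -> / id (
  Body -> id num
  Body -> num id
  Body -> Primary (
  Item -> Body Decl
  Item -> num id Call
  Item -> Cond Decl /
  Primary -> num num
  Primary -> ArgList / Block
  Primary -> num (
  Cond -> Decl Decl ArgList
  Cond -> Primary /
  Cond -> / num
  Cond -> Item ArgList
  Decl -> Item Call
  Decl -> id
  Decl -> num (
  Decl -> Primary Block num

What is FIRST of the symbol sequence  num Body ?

{ num }

num is a terminal; add {num} and stop.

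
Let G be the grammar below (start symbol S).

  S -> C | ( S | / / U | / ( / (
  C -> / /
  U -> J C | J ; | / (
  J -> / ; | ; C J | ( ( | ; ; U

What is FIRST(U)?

From U -> J C: add FIRST(J) = { (, /, ; }.
From U -> J ;: add FIRST(J) = { (, /, ; }.
U -> / ( contributes {/}.
Union: FIRST(U) = { (, /, ; }.

{ (, /, ; }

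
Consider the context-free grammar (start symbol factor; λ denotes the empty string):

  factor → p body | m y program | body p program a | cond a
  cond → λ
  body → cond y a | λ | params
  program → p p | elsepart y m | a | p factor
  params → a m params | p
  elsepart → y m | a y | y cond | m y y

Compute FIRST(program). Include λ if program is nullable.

{ a, m, p, y }

program → p p contributes {p}.
From program → elsepart y m: add FIRST(elsepart) = { a, m, y }.
program → a contributes {a}.
program → p factor contributes {p}.
Union: FIRST(program) = { a, m, p, y }.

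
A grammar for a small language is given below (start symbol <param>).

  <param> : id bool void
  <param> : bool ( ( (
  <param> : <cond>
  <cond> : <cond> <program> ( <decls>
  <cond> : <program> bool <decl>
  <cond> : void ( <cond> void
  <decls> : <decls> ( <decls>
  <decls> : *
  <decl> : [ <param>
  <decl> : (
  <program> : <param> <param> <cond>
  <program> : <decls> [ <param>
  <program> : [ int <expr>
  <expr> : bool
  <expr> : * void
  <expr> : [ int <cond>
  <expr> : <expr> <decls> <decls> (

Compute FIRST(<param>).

<param> : id bool void contributes {id}.
<param> : bool ( ( ( contributes {bool}.
From <param> : <cond>: add FIRST(<cond>) = { *, [, bool, id, void }.
Union: FIRST(<param>) = { *, [, bool, id, void }.

{ *, [, bool, id, void }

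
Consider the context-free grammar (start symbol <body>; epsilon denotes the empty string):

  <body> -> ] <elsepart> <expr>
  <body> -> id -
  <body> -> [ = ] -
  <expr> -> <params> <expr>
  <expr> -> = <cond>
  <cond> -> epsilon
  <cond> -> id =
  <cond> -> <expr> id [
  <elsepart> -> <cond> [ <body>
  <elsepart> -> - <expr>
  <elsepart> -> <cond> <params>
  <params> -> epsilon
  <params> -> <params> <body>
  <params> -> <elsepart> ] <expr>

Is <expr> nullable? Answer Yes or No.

Nullable nonterminals: <cond>, <elsepart>, <params>.
No production of <expr> has an RHS whose symbols are all nullable, so <expr> is not nullable.

No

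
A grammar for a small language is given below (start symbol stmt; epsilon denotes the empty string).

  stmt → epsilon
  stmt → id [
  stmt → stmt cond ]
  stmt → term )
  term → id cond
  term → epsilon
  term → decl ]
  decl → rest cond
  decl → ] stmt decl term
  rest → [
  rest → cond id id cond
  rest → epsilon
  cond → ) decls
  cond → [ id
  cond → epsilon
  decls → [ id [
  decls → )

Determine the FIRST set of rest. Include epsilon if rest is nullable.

{ ), [, id, epsilon }

rest → [ contributes {[}.
From rest → cond id id cond: cond nullable, take FIRST(cond) ∪ {id} = { ), [, id }.
rest → epsilon contributes epsilon.
Union: FIRST(rest) = { ), [, id, epsilon }.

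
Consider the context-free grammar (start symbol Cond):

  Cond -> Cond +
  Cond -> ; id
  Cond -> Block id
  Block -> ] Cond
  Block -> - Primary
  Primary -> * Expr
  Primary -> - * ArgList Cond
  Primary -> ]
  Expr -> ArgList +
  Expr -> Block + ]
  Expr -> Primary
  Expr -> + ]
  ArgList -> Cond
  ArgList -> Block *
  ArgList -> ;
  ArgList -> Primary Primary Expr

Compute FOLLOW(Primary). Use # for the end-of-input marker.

In Block -> - Primary: Primary is at the end, add FOLLOW(Block) = { *, +, id }.
In Expr -> Primary: Primary is at the end, add FOLLOW(Expr) = { *, +, -, ;, ], id }.
In ArgList -> Primary Primary Expr: add FIRST(Primary Expr) = { *, -, ] }.
In ArgList -> Primary Primary Expr: add FIRST(Expr) = { *, +, -, ;, ] }.
Union: FOLLOW(Primary) = { *, +, -, ;, ], id }.

{ *, +, -, ;, ], id }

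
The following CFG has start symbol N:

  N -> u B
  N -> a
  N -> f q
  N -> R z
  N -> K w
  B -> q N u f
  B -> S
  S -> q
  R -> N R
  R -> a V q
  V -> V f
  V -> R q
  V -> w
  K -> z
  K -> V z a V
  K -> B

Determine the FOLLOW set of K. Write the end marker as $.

{ w }

In N -> K w: add FIRST(w) = { w }.
Union: FOLLOW(K) = { w }.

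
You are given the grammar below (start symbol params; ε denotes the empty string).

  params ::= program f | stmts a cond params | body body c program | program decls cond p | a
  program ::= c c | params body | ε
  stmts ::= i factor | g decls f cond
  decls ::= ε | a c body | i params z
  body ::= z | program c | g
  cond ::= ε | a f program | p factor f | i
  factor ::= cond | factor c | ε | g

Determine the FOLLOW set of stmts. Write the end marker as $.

In params ::= stmts a cond params: add FIRST(a cond params) = { a }.
Union: FOLLOW(stmts) = { a }.

{ a }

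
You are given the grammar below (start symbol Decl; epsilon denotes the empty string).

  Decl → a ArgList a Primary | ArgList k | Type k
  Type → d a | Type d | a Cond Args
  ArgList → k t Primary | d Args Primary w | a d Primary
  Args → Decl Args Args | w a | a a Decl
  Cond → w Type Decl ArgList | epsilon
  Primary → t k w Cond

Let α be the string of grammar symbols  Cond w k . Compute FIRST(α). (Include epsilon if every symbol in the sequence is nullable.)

Add FIRST(Cond)\{epsilon} = { w }; Cond is nullable, continue.
w is a terminal; add {w} and stop.

{ w }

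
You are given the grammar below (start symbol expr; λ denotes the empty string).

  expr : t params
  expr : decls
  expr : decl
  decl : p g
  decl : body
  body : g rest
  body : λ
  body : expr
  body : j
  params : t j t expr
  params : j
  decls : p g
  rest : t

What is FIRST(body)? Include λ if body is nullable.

body : g rest contributes {g}.
body : λ contributes λ.
From body : expr: add FIRST(expr) = { g, j, p, t, λ } (including λ since expr is nullable).
body : j contributes {j}.
Union: FIRST(body) = { g, j, p, t, λ }.

{ g, j, p, t, λ }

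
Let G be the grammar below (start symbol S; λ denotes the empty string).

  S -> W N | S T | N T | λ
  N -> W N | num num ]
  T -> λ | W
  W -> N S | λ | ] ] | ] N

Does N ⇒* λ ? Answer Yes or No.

Nullable nonterminals: S, T, W.
No production of N has an RHS whose symbols are all nullable, so N is not nullable.

No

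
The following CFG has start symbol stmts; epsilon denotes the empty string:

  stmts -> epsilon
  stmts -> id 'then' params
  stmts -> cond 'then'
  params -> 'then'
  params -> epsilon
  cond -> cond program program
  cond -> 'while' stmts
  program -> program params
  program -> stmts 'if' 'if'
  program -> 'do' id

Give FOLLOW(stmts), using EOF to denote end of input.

stmts is the start symbol, so EOF ∈ FOLLOW(stmts).
In cond -> 'while' stmts: stmts is at the end, add FOLLOW(cond) = { 'do', 'if', 'then', 'while', id }.
In program -> stmts 'if' 'if': add FIRST('if' 'if') = { 'if' }.
Union: FOLLOW(stmts) = { EOF, 'do', 'if', 'then', 'while', id }.

{ EOF, 'do', 'if', 'then', 'while', id }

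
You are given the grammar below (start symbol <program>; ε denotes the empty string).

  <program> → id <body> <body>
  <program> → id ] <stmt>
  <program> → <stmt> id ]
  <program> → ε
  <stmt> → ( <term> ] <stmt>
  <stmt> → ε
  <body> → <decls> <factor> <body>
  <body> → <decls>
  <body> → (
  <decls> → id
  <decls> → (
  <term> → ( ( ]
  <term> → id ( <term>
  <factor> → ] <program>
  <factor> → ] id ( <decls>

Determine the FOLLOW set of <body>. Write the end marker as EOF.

{ EOF, (, id }

In <program> → id <body> <body>: add FIRST(<body>) = { (, id }.
In <program> → id <body> <body>: <body> is at the end, add FOLLOW(<program>) = { EOF, (, id }.
In <body> → <decls> <factor> <body>: <body> is at the end, add FOLLOW(<body>) = { EOF, (, id }.
Union: FOLLOW(<body>) = { EOF, (, id }.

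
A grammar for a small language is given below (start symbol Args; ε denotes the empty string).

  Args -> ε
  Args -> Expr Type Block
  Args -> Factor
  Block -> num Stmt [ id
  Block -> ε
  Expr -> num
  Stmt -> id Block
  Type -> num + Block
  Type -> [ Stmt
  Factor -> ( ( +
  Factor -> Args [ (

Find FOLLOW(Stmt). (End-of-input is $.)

{ $, [, num }

In Block -> num Stmt [ id: add FIRST([ id) = { [ }.
In Type -> [ Stmt: Stmt is at the end, add FOLLOW(Type) = { $, [, num }.
Union: FOLLOW(Stmt) = { $, [, num }.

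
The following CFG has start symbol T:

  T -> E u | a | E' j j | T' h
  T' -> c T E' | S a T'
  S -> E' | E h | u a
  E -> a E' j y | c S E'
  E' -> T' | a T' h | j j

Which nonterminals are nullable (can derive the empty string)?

No nonterminal has an empty production or an RHS whose symbols are all nullable.

{ } (none)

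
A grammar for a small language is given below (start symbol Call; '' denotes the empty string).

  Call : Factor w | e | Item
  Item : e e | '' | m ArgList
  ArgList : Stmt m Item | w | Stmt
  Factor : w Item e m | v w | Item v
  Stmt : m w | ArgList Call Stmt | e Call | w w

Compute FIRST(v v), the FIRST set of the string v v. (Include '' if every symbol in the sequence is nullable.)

v is a terminal; add {v} and stop.

{ v }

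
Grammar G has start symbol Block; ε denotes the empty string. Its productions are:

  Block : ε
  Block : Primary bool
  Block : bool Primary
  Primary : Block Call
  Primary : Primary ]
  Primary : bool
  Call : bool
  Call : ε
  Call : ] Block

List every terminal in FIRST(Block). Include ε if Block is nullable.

{ ], bool, ε }

Block : ε contributes ε.
From Block : Primary bool: Primary nullable, take FIRST(Primary) ∪ {bool} = { ], bool }.
Block : bool Primary contributes {bool}.
Union: FIRST(Block) = { ], bool, ε }.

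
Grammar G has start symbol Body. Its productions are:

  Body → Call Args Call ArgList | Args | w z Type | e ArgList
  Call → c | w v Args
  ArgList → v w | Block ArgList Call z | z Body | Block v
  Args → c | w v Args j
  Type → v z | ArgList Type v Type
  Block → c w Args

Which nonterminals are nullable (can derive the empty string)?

{ } (none)

No nonterminal has an empty production or an RHS whose symbols are all nullable.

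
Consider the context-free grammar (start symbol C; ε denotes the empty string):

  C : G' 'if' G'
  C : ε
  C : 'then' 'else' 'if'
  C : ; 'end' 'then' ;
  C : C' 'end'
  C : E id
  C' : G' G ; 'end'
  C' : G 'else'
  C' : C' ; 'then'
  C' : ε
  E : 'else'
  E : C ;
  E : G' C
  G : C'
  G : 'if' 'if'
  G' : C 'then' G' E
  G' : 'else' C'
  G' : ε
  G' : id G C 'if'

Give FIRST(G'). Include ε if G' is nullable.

From G' : C 'then' G' E: C nullable, take FIRST(C) ∪ {'then'} = { 'else', 'end', 'if', 'then', ;, id }.
G' : 'else' C' contributes {'else'}.
G' : ε contributes ε.
G' : id G C 'if' contributes {id}.
Union: FIRST(G') = { 'else', 'end', 'if', 'then', ;, id, ε }.

{ 'else', 'end', 'if', 'then', ;, id, ε }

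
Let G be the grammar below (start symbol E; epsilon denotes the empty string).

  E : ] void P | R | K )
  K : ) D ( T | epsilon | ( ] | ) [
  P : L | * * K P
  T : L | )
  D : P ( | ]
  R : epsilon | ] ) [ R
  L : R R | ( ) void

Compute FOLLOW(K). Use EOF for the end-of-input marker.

{ EOF, (, ), *, ] }

In E : K ): add FIRST()) = { ) }.
In P : * * K P: add FIRST(P)\{epsilon} = { (, *, ] }.
  Since P is nullable, also add FOLLOW(P) = { EOF, ( }.
Union: FOLLOW(K) = { EOF, (, ), *, ] }.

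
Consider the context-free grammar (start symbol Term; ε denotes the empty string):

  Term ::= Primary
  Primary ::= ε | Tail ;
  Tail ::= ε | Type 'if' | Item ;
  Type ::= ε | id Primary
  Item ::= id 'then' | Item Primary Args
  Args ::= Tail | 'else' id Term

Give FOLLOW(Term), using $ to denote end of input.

{ $, 'else', 'if', ;, id }

Term is the start symbol, so $ ∈ FOLLOW(Term).
In Args ::= 'else' id Term: Term is at the end, add FOLLOW(Args) = { 'else', 'if', ;, id }.
Union: FOLLOW(Term) = { $, 'else', 'if', ;, id }.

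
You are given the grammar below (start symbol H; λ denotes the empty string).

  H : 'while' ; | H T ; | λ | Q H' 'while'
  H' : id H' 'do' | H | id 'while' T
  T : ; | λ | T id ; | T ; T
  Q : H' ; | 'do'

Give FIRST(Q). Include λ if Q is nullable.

From Q : H' ;: H' nullable, take FIRST(H') ∪ {;} = { 'do', 'while', ;, id }.
Q : 'do' contributes {'do'}.
Union: FIRST(Q) = { 'do', 'while', ;, id }.

{ 'do', 'while', ;, id }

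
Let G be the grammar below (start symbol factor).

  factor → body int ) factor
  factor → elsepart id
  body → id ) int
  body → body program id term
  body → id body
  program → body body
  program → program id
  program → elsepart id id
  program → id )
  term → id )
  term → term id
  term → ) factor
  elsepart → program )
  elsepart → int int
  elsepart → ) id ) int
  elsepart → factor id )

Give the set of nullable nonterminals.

{ } (none)

No nonterminal has an empty production or an RHS whose symbols are all nullable.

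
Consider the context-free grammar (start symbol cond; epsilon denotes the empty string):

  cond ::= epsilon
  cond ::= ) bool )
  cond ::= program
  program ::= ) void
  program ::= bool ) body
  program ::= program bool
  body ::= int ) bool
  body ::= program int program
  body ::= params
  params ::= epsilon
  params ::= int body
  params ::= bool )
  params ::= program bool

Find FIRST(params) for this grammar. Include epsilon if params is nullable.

params ::= epsilon contributes epsilon.
params ::= int body contributes {int}.
params ::= bool ) contributes {bool}.
From params ::= program bool: add FIRST(program) = { ), bool }.
Union: FIRST(params) = { ), bool, int, epsilon }.

{ ), bool, int, epsilon }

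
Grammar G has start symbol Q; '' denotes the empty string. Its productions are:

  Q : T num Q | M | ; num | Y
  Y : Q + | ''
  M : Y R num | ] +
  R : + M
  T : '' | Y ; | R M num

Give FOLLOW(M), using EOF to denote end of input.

{ EOF, +, ;, ], num }

In Q : M: M is at the end, add FOLLOW(Q) = { EOF, + }.
In R : + M: M is at the end, add FOLLOW(R) = { +, ;, ], num }.
In T : R M num: add FIRST(num) = { num }.
Union: FOLLOW(M) = { EOF, +, ;, ], num }.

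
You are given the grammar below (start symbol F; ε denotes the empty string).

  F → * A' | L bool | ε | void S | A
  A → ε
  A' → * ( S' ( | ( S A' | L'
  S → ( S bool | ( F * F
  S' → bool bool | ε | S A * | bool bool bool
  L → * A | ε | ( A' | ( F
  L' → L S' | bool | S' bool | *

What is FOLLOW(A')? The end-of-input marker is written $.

{ $, (, *, bool }

In F → * A': A' is at the end, add FOLLOW(F) = { $, (, *, bool }.
In A' → ( S A': A' is at the end, add FOLLOW(A') = { $, (, *, bool }.
In L → ( A': A' is at the end, add FOLLOW(L) = { $, (, *, bool }.
Union: FOLLOW(A') = { $, (, *, bool }.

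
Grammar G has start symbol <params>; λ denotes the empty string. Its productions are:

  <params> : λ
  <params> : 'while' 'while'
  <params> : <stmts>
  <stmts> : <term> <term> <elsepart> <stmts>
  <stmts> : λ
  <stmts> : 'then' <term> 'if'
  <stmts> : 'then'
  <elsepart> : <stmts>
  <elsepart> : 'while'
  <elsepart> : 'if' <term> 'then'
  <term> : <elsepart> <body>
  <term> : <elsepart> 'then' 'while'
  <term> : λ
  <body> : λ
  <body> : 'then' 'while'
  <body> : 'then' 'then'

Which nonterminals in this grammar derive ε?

Directly nullable (have an λ-production): <params>, <stmts>, <term>, <body>.
<elsepart> : <stmts> with every symbol nullable, so <elsepart> is nullable.

{ <body>, <elsepart>, <params>, <stmts>, <term> }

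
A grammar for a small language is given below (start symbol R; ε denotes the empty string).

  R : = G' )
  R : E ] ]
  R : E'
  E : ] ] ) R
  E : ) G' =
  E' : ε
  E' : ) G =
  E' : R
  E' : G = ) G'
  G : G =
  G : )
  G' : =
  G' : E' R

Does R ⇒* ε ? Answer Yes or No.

R : E' and each of E' is nullable, so R ⇒* ε.

Yes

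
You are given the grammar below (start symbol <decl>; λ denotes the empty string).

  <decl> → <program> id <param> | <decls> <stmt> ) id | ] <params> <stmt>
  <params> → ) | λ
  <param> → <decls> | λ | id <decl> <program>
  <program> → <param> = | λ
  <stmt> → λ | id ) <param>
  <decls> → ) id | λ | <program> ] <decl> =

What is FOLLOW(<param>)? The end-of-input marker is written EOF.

In <decl> → <program> id <param>: <param> is at the end, add FOLLOW(<decl>) = { EOF, ), =, ], id }.
In <program> → <param> =: add FIRST(=) = { = }.
In <stmt> → id ) <param>: <param> is at the end, add FOLLOW(<stmt>) = { EOF, ), =, ], id }.
Union: FOLLOW(<param>) = { EOF, ), =, ], id }.

{ EOF, ), =, ], id }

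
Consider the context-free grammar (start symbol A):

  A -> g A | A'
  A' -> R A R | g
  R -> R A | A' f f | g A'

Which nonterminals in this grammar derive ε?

{ } (none)

No nonterminal has an empty production or an RHS whose symbols are all nullable.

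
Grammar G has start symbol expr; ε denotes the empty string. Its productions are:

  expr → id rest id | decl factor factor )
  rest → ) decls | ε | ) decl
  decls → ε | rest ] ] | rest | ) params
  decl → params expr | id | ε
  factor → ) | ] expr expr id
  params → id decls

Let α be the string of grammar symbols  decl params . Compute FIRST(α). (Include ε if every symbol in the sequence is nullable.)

Add FIRST(decl)\{ε} = { id }; decl is nullable, continue.
Add FIRST(params) = { id }; params is not nullable, stop.

{ id }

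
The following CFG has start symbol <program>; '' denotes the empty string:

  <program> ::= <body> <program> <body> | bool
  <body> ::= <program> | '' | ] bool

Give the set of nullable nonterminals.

Directly nullable (have an ''-production): <body>.
No other nonterminal has a production whose RHS symbols are all nullable.

{ <body> }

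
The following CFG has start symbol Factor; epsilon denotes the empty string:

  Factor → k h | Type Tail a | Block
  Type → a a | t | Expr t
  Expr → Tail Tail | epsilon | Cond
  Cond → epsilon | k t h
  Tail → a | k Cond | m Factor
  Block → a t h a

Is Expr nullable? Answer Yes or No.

Yes

Expr has an epsilon-production, so Expr ⇒ epsilon.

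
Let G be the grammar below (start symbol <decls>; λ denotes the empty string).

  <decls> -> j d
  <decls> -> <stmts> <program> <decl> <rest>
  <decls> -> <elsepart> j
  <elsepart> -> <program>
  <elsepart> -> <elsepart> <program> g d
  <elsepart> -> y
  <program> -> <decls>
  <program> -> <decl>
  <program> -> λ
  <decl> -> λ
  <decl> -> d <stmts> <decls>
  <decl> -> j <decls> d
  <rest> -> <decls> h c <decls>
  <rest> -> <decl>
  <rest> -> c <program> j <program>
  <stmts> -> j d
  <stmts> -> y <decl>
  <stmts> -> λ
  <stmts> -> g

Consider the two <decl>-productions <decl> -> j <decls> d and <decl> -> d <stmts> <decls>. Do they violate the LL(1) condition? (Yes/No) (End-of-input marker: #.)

No

FIRST(j <decls> d) = { j } and FIRST(d <stmts> <decls>) = { d }.
The FIRST sets are disjoint and neither alternative is nullable — no conflict.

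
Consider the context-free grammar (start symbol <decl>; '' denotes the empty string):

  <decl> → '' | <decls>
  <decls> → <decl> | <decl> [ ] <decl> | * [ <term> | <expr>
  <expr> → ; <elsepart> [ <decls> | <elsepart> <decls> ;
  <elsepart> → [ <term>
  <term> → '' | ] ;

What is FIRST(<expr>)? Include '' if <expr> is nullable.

{ ;, [ }

<expr> → ; <elsepart> [ <decls> contributes {;}.
From <expr> → <elsepart> <decls> ;: add FIRST(<elsepart>) = { [ }.
Union: FIRST(<expr>) = { ;, [ }.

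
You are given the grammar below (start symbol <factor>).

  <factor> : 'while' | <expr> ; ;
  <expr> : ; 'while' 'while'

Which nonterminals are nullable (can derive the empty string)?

No nonterminal has an empty production or an RHS whose symbols are all nullable.

{ } (none)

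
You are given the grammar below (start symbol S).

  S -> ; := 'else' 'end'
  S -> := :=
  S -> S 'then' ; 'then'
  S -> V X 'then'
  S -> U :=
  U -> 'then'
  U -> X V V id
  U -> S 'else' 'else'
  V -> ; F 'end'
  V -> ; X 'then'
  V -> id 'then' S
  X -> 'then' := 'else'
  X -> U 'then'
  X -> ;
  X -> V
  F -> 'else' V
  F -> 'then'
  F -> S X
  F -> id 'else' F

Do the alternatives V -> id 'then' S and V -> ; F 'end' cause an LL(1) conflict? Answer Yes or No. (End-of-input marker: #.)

No

FIRST(id 'then' S) = { id } and FIRST(; F 'end') = { ; }.
The FIRST sets are disjoint and neither alternative is nullable — no conflict.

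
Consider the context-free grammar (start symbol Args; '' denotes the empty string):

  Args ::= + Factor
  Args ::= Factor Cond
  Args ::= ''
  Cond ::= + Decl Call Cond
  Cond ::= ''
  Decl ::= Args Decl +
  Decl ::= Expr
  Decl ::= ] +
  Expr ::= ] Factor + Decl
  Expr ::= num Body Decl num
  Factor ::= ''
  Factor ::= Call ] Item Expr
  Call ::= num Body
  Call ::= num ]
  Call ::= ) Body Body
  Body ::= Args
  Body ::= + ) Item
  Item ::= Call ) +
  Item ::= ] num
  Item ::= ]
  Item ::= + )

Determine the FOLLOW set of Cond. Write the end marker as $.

In Args ::= Factor Cond: Cond is at the end, add FOLLOW(Args) = { $, ), +, ], num }.
In Cond ::= + Decl Call Cond: Cond is at the end, add FOLLOW(Cond) = { $, ), +, ], num }.
Union: FOLLOW(Cond) = { $, ), +, ], num }.

{ $, ), +, ], num }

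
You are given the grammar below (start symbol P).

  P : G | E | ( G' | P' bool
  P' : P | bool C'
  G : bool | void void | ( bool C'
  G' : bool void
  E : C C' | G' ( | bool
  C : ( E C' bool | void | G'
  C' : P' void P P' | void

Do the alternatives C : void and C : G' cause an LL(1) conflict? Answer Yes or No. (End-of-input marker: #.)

No

FIRST(void) = { void } and FIRST(G') = { bool }.
The FIRST sets are disjoint and neither alternative is nullable — no conflict.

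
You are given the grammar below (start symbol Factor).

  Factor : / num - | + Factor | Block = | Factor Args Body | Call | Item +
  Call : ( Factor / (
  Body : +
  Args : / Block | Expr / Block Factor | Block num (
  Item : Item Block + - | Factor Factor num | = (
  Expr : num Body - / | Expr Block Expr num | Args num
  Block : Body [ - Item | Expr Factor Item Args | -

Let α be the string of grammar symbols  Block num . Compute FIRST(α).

{ +, -, /, num }

Add FIRST(Block) = { +, -, /, num }; Block is not nullable, stop.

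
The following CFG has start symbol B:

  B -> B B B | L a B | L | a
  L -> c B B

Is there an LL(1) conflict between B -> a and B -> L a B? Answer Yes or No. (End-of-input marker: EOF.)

No

FIRST(a) = { a } and FIRST(L a B) = { c }.
The FIRST sets are disjoint and neither alternative is nullable — no conflict.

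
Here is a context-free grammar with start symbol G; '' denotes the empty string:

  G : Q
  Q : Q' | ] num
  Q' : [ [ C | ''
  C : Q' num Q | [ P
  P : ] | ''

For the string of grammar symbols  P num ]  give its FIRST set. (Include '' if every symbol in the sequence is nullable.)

Add FIRST(P)\{''} = { ] }; P is nullable, continue.
num is a terminal; add {num} and stop.

{ ], num }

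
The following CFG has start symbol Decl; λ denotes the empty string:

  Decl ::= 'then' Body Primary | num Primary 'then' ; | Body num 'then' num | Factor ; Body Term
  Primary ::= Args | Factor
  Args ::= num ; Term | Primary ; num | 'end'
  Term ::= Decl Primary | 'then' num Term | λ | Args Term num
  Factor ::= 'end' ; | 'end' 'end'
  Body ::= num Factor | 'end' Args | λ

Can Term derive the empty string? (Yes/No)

Term has an λ-production, so Term ⇒ λ.

Yes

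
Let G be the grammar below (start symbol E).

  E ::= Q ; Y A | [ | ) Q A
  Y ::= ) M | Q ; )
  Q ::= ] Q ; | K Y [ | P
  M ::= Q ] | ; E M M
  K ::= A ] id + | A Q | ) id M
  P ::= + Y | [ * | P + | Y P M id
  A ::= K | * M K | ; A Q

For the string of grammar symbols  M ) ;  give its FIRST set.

{ ), *, +, ;, [, ] }

Add FIRST(M) = { ), *, +, ;, [, ] }; M is not nullable, stop.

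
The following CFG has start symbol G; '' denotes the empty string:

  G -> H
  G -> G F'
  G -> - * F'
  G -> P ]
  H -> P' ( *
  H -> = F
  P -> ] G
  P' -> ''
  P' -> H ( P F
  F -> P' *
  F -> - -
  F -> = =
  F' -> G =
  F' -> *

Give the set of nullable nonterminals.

{ P' }

Directly nullable (have an ''-production): P'.
No other nonterminal has a production whose RHS symbols are all nullable.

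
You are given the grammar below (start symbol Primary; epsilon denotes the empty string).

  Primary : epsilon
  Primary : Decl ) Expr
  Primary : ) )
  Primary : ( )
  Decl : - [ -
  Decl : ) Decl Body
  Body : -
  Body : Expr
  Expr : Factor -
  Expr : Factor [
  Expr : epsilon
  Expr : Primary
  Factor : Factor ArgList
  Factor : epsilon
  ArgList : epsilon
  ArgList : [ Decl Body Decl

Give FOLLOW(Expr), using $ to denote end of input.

{ $, (, ), -, [ }

In Primary : Decl ) Expr: Expr is at the end, add FOLLOW(Primary) = { $, (, ), -, [ }.
In Body : Expr: Expr is at the end, add FOLLOW(Body) = { (, ), -, [ }.
Union: FOLLOW(Expr) = { $, (, ), -, [ }.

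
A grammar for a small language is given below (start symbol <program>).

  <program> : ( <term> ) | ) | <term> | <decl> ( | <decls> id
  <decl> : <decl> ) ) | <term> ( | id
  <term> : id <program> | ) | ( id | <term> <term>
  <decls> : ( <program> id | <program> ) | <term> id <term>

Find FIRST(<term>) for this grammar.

{ (, ), id }

<term> : id <program> contributes {id}.
<term> : ) contributes {)}.
<term> : ( id contributes {(}.
From <term> : <term> <term>: add FIRST(<term>) = { (, ), id }.
Union: FIRST(<term>) = { (, ), id }.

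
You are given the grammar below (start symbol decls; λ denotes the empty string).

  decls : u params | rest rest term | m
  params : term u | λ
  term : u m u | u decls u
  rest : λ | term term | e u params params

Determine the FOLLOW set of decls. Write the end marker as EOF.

{ EOF, u }

decls is the start symbol, so EOF ∈ FOLLOW(decls).
In term : u decls u: add FIRST(u) = { u }.
Union: FOLLOW(decls) = { EOF, u }.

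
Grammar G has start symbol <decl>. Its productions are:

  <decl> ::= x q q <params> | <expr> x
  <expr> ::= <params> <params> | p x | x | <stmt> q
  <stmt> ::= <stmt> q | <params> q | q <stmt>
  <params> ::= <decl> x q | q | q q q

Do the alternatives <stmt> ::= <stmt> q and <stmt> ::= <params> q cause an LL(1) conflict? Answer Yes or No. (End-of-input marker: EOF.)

FIRST(<stmt> q) = { p, q, x } and FIRST(<params> q) = { p, q, x }.
Both contain p, so the two alternatives are not disjoint — LL(1) conflict.

Yes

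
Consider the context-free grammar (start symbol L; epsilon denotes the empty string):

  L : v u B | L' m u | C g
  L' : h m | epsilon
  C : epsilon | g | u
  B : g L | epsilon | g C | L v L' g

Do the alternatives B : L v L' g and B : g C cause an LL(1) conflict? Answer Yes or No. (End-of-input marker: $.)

FIRST(L v L' g) = { g, h, m, u, v } and FIRST(g C) = { g }.
Both contain g, so the two alternatives are not disjoint — LL(1) conflict.

Yes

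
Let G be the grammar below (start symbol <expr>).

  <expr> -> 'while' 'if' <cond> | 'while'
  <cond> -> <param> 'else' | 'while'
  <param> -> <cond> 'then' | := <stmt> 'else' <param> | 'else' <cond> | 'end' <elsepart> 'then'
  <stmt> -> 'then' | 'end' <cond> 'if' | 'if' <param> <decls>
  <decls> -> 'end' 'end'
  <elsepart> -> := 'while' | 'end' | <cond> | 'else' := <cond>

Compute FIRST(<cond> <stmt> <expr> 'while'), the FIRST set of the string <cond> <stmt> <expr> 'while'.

{ 'else', 'end', 'while', := }

Add FIRST(<cond>) = { 'else', 'end', 'while', := }; <cond> is not nullable, stop.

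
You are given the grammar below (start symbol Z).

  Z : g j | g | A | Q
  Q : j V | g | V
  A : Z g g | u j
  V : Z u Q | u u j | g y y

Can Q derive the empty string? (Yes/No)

No nonterminal in this grammar is nullable.
No production of Q has an RHS whose symbols are all nullable, so Q is not nullable.

No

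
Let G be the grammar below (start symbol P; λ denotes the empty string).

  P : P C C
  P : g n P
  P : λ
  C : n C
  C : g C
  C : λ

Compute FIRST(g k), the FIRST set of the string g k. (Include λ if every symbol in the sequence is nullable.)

g is a terminal; add {g} and stop.

{ g }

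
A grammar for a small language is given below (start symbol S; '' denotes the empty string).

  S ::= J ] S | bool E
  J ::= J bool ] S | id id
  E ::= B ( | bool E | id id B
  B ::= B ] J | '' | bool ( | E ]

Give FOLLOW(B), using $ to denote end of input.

{ $, (, ], bool }

In E ::= B (: add FIRST(() = { ( }.
In E ::= id id B: B is at the end, add FOLLOW(E) = { $, (, ], bool }.
In B ::= B ] J: add FIRST(] J) = { ] }.
Union: FOLLOW(B) = { $, (, ], bool }.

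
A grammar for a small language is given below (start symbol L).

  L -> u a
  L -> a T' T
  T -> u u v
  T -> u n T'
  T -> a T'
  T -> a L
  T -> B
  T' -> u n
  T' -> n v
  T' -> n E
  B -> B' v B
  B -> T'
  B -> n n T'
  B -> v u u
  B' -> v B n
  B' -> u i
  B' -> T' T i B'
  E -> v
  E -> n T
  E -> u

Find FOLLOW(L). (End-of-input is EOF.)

{ EOF, a, i, n, u, v }

L is the start symbol, so EOF ∈ FOLLOW(L).
In T -> a L: L is at the end, add FOLLOW(T) = { EOF, a, i, n, u, v }.
Union: FOLLOW(L) = { EOF, a, i, n, u, v }.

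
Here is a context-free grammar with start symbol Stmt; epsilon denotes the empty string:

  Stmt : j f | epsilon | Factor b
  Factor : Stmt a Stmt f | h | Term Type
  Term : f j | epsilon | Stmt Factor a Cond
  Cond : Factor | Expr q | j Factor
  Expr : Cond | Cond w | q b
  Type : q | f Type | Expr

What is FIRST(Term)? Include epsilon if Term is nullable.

Term : f j contributes {f}.
Term : epsilon contributes epsilon.
From Term : Stmt Factor a Cond: Stmt nullable, take FIRST(Stmt) ∪ FIRST(Factor) = { a, f, h, j, q }.
Union: FIRST(Term) = { a, f, h, j, q, epsilon }.

{ a, f, h, j, q, epsilon }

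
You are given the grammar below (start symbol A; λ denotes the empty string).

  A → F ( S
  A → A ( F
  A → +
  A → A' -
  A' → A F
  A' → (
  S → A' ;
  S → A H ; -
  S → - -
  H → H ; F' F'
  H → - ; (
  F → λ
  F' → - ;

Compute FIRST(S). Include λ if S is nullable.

{ (, +, - }

From S → A' ;: add FIRST(A') = { (, + }.
From S → A H ; -: add FIRST(A) = { (, + }.
S → - - contributes {-}.
Union: FIRST(S) = { (, +, - }.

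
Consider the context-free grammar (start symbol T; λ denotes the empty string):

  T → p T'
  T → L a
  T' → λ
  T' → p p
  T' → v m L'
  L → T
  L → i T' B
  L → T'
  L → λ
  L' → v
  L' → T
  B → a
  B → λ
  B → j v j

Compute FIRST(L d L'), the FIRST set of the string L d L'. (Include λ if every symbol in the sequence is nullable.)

Add FIRST(L)\{λ} = { a, i, p, v }; L is nullable, continue.
d is a terminal; add {d} and stop.

{ a, d, i, p, v }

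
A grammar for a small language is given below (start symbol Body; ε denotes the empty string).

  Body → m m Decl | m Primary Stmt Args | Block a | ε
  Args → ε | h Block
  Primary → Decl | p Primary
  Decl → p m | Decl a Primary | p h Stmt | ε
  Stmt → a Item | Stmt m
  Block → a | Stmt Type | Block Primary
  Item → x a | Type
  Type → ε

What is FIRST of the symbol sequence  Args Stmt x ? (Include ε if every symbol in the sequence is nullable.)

{ a, h }

Add FIRST(Args)\{ε} = { h }; Args is nullable, continue.
Add FIRST(Stmt) = { a }; Stmt is not nullable, stop.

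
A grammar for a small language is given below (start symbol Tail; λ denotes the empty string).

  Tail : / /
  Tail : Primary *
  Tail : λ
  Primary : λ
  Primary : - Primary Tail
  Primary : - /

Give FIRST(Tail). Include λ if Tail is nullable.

Tail : / / contributes {/}.
From Tail : Primary *: Primary nullable, take FIRST(Primary) ∪ {*} = { *, - }.
Tail : λ contributes λ.
Union: FIRST(Tail) = { *, -, /, λ }.

{ *, -, /, λ }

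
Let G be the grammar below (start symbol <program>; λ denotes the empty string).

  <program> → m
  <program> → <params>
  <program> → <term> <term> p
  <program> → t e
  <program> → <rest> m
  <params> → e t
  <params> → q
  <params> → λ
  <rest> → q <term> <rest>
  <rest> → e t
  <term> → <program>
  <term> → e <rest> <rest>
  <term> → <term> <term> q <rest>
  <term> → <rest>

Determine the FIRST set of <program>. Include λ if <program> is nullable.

<program> → m contributes {m}.
From <program> → <params>: add FIRST(<params>) = { e, q, λ } (including λ since <params> is nullable).
From <program> → <term> <term> p: <term>, <term> nullable, take FIRST(<term>) ∪ FIRST(<term>) ∪ {p} = { e, m, p, q, t }.
<program> → t e contributes {t}.
From <program> → <rest> m: add FIRST(<rest>) = { e, q }.
Union: FIRST(<program>) = { e, m, p, q, t, λ }.

{ e, m, p, q, t, λ }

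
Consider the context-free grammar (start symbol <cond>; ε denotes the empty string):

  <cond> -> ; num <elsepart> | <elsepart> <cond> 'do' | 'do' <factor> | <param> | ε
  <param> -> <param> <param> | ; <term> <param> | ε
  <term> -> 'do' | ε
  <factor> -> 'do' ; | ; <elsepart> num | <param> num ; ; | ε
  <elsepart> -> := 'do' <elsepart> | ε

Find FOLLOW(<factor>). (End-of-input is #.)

In <cond> -> 'do' <factor>: <factor> is at the end, add FOLLOW(<cond>) = { #, 'do' }.
Union: FOLLOW(<factor>) = { #, 'do' }.

{ #, 'do' }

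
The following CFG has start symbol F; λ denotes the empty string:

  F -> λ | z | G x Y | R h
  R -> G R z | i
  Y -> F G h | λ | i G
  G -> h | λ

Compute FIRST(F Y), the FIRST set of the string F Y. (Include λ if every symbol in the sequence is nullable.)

{ h, i, x, z, λ }

Add FIRST(F)\{λ} = { h, i, x, z }; F is nullable, continue.
Add FIRST(Y)\{λ} = { h, i, x, z }; Y is nullable, continue.
Every symbol is nullable, so include λ.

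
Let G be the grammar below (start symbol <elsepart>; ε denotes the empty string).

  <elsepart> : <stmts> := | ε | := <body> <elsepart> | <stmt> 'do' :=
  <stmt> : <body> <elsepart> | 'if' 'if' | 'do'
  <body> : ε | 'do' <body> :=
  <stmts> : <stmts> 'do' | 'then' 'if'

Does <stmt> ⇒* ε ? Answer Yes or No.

Yes

<stmt> : <body> <elsepart> and each of <body>, <elsepart> is nullable, so <stmt> ⇒* ε.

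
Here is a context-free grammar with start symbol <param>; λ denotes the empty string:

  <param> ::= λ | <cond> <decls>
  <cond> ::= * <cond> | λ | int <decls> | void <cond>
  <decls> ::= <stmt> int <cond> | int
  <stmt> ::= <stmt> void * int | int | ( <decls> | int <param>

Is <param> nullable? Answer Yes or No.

Yes

<param> has an λ-production, so <param> ⇒ λ.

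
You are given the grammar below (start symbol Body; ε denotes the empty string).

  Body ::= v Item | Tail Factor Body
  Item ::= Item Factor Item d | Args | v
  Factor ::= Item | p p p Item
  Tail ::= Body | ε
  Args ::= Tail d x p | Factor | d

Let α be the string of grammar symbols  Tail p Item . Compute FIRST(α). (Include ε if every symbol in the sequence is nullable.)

{ d, p, v }

Add FIRST(Tail)\{ε} = { d, p, v }; Tail is nullable, continue.
p is a terminal; add {p} and stop.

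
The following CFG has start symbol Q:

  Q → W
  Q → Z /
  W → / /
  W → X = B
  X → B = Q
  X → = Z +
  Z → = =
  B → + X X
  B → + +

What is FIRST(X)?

{ +, = }

From X → B = Q: add FIRST(B) = { + }.
X → = Z + contributes {=}.
Union: FIRST(X) = { +, = }.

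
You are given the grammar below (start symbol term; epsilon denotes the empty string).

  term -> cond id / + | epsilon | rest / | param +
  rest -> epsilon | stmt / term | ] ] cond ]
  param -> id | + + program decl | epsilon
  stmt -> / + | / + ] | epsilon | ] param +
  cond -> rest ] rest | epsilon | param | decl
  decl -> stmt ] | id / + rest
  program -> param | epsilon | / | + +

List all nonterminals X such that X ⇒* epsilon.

Directly nullable (have an epsilon-production): term, rest, param, stmt, cond, program.
No other nonterminal has a production whose RHS symbols are all nullable.

{ cond, param, program, rest, stmt, term }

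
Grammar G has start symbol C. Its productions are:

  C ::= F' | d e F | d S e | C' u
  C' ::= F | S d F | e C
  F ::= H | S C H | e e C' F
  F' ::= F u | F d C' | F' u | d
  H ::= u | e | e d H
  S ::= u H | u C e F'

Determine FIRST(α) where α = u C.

u is a terminal; add {u} and stop.

{ u }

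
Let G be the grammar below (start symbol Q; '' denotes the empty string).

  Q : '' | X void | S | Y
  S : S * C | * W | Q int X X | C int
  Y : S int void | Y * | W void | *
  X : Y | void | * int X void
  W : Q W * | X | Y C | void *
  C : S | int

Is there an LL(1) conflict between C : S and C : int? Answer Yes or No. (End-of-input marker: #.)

Yes

FIRST(S) = { *, int, void } and FIRST(int) = { int }.
Both contain int, so the two alternatives are not disjoint — LL(1) conflict.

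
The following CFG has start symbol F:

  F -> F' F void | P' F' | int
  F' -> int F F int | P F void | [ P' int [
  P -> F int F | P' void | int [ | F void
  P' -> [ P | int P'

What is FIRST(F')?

{ [, int }

F' -> int F F int contributes {int}.
From F' -> P F void: add FIRST(P) = { [, int }.
F' -> [ P' int [ contributes {[}.
Union: FIRST(F') = { [, int }.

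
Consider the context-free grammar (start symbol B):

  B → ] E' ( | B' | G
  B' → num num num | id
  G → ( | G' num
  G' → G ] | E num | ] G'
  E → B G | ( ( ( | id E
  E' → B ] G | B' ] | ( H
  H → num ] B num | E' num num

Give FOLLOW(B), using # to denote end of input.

B is the start symbol, so # ∈ FOLLOW(B).
In E → B G: add FIRST(G) = { (, ], id, num }.
In E' → B ] G: add FIRST(] G) = { ] }.
In H → num ] B num: add FIRST(num) = { num }.
Union: FOLLOW(B) = { #, (, ], id, num }.

{ #, (, ], id, num }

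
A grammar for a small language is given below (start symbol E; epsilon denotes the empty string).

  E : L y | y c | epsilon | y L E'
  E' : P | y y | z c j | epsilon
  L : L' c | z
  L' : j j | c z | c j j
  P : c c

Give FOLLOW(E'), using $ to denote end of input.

{ $ }

In E : y L E': E' is at the end, add FOLLOW(E) = { $ }.
Union: FOLLOW(E') = { $ }.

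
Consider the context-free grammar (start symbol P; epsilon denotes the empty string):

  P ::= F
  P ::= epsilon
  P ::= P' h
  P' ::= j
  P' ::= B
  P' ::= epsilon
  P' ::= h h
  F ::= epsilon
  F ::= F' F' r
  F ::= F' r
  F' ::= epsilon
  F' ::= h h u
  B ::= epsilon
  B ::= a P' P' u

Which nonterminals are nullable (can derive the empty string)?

{ B, F, F', P, P' }

Directly nullable (have an epsilon-production): P, P', F, F', B.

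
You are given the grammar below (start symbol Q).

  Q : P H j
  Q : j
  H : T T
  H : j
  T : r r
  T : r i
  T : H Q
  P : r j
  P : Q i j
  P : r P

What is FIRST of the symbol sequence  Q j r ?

{ j, r }

Add FIRST(Q) = { j, r }; Q is not nullable, stop.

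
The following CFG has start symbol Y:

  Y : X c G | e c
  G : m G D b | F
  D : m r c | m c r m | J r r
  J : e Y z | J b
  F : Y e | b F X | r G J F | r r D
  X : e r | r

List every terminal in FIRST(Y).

From Y : X c G: add FIRST(X) = { e, r }.
Y : e c contributes {e}.
Union: FIRST(Y) = { e, r }.

{ e, r }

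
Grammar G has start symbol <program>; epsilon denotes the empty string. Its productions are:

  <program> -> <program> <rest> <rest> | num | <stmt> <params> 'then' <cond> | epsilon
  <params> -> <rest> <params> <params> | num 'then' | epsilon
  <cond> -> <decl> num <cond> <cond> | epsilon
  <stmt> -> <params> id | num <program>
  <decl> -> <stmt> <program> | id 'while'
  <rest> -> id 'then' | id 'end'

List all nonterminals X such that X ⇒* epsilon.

Directly nullable (have an epsilon-production): <program>, <params>, <cond>.
No other nonterminal has a production whose RHS symbols are all nullable.

{ <cond>, <params>, <program> }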